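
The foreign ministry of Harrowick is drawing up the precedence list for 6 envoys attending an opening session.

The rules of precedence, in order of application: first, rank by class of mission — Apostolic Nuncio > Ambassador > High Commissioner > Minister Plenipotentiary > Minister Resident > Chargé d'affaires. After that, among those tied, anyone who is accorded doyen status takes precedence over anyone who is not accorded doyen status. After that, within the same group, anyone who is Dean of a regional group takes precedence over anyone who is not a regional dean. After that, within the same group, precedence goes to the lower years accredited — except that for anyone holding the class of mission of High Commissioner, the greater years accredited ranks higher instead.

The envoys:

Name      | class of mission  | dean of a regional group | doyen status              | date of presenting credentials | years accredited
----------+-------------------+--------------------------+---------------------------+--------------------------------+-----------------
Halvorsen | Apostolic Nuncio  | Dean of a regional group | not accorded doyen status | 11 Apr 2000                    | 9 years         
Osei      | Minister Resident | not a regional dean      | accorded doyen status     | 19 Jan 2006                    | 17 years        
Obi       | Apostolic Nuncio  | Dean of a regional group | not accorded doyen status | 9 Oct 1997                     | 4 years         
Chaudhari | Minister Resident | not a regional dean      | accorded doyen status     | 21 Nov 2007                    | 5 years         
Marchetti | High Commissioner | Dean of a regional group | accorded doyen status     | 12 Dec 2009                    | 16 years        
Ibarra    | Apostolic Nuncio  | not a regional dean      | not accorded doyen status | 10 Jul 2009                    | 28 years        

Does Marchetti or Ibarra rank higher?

Ibarra

By class of mission: Obi, Halvorsen and Ibarra (Apostolic Nuncio); then Marchetti (High Commissioner); then Chaudhari and Osei (Minister Resident).
Obi, Halvorsen and Ibarra are each not accorded doyen status, so the next rule applies.
Among Obi, Halvorsen and Ibarra, Dean of a regional group before not a regional dean: Obi and Halvorsen (Dean of a regional group) before Ibarra (not a regional dean).
Among Obi and Halvorsen, by years accredited (lower first): Obi (4 years) before Halvorsen (9 years).
Chaudhari and Osei are each accorded doyen status, so the next rule applies.
Chaudhari and Osei are each not a regional dean, so the next rule applies.
Among Chaudhari and Osei, by years accredited (lower first): Chaudhari (5 years) before Osei (17 years).
So Ibarra takes precedence.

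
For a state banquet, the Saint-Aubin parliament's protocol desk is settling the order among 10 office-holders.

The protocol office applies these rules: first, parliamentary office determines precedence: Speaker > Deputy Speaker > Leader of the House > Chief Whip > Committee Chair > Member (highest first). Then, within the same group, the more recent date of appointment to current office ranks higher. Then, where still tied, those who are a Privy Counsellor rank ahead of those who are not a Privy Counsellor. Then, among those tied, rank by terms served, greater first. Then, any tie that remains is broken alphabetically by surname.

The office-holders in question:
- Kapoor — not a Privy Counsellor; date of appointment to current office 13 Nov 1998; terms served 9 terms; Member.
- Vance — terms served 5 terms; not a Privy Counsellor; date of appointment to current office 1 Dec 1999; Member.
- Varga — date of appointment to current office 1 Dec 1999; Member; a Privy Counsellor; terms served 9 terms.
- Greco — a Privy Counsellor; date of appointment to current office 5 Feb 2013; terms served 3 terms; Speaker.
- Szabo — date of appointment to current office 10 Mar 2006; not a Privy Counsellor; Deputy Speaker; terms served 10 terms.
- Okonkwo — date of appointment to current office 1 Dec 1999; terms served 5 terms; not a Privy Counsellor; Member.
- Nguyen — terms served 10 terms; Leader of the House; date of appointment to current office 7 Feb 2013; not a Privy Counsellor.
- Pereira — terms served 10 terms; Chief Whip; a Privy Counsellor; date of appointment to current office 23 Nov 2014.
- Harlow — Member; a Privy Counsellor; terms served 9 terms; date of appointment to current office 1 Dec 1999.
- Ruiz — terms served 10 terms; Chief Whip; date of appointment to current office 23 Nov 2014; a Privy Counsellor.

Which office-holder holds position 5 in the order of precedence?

Ruiz

By parliamentary office: Greco (Speaker); then Szabo (Deputy Speaker); then Nguyen (Leader of the House); then Pereira and Ruiz (Chief Whip); then Harlow, Varga, Okonkwo, Vance and Kapoor (Member).
Pereira and Ruiz both have date of appointment to current office 23 Nov 2014, so the next rule applies.
Pereira and Ruiz are each a Privy Counsellor, so the next rule applies.
Pereira and Ruiz both have terms served 10 terms, so the next rule applies.
Among Pereira and Ruiz, alphabetically by surname: Pereira before Ruiz.
Among Harlow, Varga, Okonkwo, Vance and Kapoor, by date of appointment to current office (later first): Harlow, Varga, Okonkwo and Vance (1 Dec 1999) before Kapoor (13 Nov 1998).
Among Harlow, Varga, Okonkwo and Vance, a Privy Counsellor before not a Privy Counsellor: Harlow and Varga (a Privy Counsellor) before Okonkwo and Vance (not a Privy Counsellor).
Harlow and Varga both have terms served 9 terms, so the next rule applies.
Among Harlow and Varga, alphabetically by surname: Harlow before Varga.
Okonkwo and Vance both have terms served 5 terms, so the next rule applies.
Among Okonkwo and Vance, alphabetically by surname: Okonkwo before Vance.
Order: Greco, Szabo, Nguyen, Pereira, Ruiz, Harlow, Varga, Okonkwo, Vance, Kapoor.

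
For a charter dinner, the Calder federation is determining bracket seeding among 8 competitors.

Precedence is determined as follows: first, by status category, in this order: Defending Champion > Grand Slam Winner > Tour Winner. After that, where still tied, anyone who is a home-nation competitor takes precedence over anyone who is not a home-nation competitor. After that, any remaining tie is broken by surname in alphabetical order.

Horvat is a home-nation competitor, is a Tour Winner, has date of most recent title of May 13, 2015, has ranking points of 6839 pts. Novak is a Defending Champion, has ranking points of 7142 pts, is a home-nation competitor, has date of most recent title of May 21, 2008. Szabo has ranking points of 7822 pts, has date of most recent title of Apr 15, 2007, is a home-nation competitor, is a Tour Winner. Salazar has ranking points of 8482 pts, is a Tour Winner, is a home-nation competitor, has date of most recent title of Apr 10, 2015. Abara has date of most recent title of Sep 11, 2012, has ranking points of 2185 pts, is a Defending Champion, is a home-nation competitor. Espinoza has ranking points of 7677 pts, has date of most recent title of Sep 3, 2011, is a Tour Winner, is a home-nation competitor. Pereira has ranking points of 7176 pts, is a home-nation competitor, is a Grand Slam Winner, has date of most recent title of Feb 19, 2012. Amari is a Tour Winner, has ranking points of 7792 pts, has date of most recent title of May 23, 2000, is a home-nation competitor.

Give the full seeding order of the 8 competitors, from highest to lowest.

Abara, Novak, Pereira, Amari, Espinoza, Horvat, Salazar, Szabo

By status category: Abara and Novak (Defending Champion); then Pereira (Grand Slam Winner); then Amari, Espinoza, Horvat, Salazar and Szabo (Tour Winner).
Abara and Novak are each a home-nation competitor, so the next rule applies.
Among Abara and Novak, alphabetically by surname: Abara before Novak.
Amari, Espinoza, Horvat, Salazar and Szabo are each a home-nation competitor, so the next rule applies.
Among Amari, Espinoza, Horvat, Salazar and Szabo, alphabetically by surname: Amari before Espinoza before Horvat before Salazar before Szabo.
Full order: Abara, Novak, Pereira, Amari, Espinoza, Horvat, Salazar, Szabo.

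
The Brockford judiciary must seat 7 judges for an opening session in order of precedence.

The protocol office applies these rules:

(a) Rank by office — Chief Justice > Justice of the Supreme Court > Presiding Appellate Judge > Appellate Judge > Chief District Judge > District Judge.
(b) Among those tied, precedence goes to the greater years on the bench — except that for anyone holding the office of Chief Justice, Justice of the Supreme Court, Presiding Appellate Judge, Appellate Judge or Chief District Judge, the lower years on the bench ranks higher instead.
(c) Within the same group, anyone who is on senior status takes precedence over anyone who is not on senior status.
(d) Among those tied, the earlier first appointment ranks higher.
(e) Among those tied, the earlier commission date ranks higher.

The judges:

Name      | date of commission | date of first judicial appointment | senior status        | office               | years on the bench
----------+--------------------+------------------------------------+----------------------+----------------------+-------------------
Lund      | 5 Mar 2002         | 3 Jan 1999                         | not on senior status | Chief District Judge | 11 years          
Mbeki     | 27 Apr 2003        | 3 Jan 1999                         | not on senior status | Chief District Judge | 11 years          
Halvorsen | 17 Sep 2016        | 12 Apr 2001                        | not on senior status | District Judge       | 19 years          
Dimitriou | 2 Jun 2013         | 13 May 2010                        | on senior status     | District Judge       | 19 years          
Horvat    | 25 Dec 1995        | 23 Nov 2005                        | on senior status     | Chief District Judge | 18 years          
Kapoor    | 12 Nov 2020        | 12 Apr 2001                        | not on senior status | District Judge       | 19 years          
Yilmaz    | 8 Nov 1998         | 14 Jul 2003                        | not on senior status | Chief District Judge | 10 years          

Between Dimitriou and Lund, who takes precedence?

Lund

By office: Yilmaz, Lund, Mbeki and Horvat (Chief District Judge); then Dimitriou, Halvorsen and Kapoor (District Judge).
Among Yilmaz, Lund, Mbeki and Horvat, by years on the bench (lower first) (reversed rule for this group): Yilmaz (10 years) before Lund and Mbeki (11 years) before Horvat (18 years).
Lund and Mbeki are each not on senior status, so the next rule applies.
Lund and Mbeki both have date of first judicial appointment 3 Jan 1999, so the next rule applies.
Among Lund and Mbeki, by date of commission (earlier first): Lund (5 Mar 2002) before Mbeki (27 Apr 2003).
Dimitriou, Halvorsen and Kapoor all have years on the bench 19 years, so the next rule applies.
Among Dimitriou, Halvorsen and Kapoor, on senior status before not on senior status: Dimitriou (on senior status) before Halvorsen and Kapoor (not on senior status).
Halvorsen and Kapoor both have date of first judicial appointment 12 Apr 2001, so the next rule applies.
Among Halvorsen and Kapoor, by date of commission (earlier first): Halvorsen (17 Sep 2016) before Kapoor (12 Nov 2020).
So Lund takes precedence.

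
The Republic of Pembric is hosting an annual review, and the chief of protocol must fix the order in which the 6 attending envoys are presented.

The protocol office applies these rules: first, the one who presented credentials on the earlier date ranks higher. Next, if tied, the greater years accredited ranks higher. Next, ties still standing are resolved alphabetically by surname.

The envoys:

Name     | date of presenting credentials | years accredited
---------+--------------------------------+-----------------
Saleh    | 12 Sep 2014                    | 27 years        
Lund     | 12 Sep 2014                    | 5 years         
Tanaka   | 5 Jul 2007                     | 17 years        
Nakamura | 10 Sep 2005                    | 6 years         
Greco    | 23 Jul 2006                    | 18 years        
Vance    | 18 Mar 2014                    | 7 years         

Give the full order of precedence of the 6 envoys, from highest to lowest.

By date of presenting credentials (earlier first): Nakamura (10 Sep 2005); then Greco (23 Jul 2006); then Tanaka (5 Jul 2007); then Vance (18 Mar 2014); then Saleh and Lund (both 12 Sep 2014).
Among Saleh and Lund, by years accredited (higher first): Saleh (27 years) before Lund (5 years).
Full order: Nakamura, Greco, Tanaka, Vance, Saleh, Lund.

Nakamura, Greco, Tanaka, Vance, Saleh, Lund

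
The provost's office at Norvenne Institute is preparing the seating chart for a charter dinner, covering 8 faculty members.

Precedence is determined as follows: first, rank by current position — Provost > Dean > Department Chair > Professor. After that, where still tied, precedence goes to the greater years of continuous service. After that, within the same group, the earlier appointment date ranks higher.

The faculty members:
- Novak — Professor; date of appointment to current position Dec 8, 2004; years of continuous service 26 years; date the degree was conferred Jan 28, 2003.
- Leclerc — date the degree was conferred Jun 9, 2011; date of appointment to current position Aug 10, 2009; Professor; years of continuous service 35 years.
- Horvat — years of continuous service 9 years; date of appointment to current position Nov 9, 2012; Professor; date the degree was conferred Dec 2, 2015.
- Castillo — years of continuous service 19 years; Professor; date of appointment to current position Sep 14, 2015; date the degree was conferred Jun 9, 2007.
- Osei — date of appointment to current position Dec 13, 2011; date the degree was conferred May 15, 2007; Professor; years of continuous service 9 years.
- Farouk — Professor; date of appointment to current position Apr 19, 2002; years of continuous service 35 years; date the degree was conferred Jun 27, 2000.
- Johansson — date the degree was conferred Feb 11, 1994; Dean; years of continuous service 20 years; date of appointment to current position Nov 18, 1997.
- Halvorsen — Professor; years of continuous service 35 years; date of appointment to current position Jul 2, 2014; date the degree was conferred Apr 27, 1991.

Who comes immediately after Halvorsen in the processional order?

By current position: Johansson (Dean); then Farouk, Leclerc, Halvorsen, Novak, Castillo, Osei and Horvat (Professor).
Among Farouk, Leclerc, Halvorsen, Novak, Castillo, Osei and Horvat, by years of continuous service (higher first): Farouk, Leclerc and Halvorsen (35 years) before Novak (26 years) before Castillo (19 years) before Osei and Horvat (9 years).
Among Farouk, Leclerc and Halvorsen, by date of appointment to current position (earlier first): Farouk (Apr 19, 2002) before Leclerc (Aug 10, 2009) before Halvorsen (Jul 2, 2014).
Among Osei and Horvat, by date of appointment to current position (earlier first): Osei (Dec 13, 2011) before Horvat (Nov 9, 2012).
Order: Johansson, Farouk, Leclerc, Halvorsen, Novak, Castillo, Osei, Horvat.

Novak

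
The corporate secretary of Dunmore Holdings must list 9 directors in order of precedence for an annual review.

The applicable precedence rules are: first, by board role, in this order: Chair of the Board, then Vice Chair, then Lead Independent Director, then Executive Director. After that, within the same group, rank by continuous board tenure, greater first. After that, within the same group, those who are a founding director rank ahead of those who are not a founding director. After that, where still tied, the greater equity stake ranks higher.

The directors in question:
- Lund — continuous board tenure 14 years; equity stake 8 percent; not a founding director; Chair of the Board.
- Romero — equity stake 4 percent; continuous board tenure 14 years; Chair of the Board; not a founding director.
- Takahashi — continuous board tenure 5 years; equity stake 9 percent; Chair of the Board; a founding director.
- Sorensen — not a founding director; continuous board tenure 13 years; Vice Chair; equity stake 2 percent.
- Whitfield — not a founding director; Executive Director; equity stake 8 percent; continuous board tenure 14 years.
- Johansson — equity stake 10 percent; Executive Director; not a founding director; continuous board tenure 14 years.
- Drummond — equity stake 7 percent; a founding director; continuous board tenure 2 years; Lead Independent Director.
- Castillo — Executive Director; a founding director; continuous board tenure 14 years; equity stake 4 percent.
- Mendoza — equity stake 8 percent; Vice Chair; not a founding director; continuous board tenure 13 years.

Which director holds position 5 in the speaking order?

By board role: Lund, Romero and Takahashi (Chair of the Board); then Mendoza and Sorensen (Vice Chair); then Drummond (Lead Independent Director); then Castillo, Johansson and Whitfield (Executive Director).
Among Lund, Romero and Takahashi, by continuous board tenure (higher first): Lund and Romero (14 years) before Takahashi (5 years).
Lund and Romero are each not a founding director, so the next rule applies.
Among Lund and Romero, by equity stake (higher first): Lund (8 percent) before Romero (4 percent).
Mendoza and Sorensen both have continuous board tenure 13 years, so the next rule applies.
Mendoza and Sorensen are each not a founding director, so the next rule applies.
Among Mendoza and Sorensen, by equity stake (higher first): Mendoza (8 percent) before Sorensen (2 percent).
Castillo, Johansson and Whitfield all have continuous board tenure 14 years, so the next rule applies.
Among Castillo, Johansson and Whitfield, a founding director before not a founding director: Castillo (a founding director) before Johansson and Whitfield (not a founding director).
Among Johansson and Whitfield, by equity stake (higher first): Johansson (10 percent) before Whitfield (8 percent).
Order: Lund, Romero, Takahashi, Mendoza, Sorensen, Drummond, Castillo, Johansson, Whitfield.

Sorensen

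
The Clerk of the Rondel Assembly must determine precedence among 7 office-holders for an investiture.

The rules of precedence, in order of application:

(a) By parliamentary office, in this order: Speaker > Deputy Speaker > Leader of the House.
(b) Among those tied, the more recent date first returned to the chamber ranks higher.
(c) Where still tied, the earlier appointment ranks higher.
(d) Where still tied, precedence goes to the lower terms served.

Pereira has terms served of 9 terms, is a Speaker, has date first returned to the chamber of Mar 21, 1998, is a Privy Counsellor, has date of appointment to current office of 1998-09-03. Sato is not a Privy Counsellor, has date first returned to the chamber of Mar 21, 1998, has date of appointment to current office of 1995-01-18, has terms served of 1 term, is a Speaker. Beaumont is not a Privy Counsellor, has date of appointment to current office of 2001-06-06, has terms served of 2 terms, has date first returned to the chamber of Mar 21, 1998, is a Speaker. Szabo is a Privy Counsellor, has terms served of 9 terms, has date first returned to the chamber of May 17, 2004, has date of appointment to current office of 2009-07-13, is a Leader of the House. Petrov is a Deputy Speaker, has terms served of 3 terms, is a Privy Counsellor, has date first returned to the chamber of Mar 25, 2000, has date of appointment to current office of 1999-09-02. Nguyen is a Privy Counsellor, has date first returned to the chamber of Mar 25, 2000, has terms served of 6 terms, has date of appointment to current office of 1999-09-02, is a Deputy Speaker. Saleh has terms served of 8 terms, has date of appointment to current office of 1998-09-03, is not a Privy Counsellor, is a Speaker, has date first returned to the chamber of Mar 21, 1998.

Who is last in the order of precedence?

Szabo

By parliamentary office: Sato, Saleh, Pereira and Beaumont (Speaker); then Petrov and Nguyen (Deputy Speaker); then Szabo (Leader of the House).
Sato, Saleh, Pereira and Beaumont all have date first returned to the chamber Mar 21, 1998, so the next rule applies.
Among Sato, Saleh, Pereira and Beaumont, by date of appointment to current office (earlier first): Sato (1995-01-18) before Saleh and Pereira (1998-09-03) before Beaumont (2001-06-06).
Among Saleh and Pereira, by terms served (lower first): Saleh (8 terms) before Pereira (9 terms).
Petrov and Nguyen both have date first returned to the chamber Mar 25, 2000, so the next rule applies.
Petrov and Nguyen both have date of appointment to current office 1999-09-02, so the next rule applies.
Among Petrov and Nguyen, by terms served (lower first): Petrov (3 terms) before Nguyen (6 terms).
Order: Sato, Saleh, Pereira, Beaumont, Petrov, Nguyen, Szabo.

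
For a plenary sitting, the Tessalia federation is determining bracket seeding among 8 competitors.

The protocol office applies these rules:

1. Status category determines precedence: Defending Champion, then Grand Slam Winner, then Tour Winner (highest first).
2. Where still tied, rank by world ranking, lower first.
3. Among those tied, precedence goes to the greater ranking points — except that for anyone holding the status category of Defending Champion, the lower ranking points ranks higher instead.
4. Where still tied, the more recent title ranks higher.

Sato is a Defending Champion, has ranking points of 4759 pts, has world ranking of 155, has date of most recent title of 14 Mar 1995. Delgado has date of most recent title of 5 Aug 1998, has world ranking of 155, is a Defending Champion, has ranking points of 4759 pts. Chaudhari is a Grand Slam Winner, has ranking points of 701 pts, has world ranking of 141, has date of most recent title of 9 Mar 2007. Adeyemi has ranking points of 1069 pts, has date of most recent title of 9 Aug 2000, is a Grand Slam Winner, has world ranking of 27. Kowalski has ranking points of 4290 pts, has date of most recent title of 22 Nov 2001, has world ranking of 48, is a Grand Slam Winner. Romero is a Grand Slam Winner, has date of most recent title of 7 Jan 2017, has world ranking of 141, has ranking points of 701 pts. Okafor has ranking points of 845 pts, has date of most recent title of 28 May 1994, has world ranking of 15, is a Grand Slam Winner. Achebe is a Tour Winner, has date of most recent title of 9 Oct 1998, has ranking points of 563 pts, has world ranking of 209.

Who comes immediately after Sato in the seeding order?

By status category: Delgado and Sato (Defending Champion); then Okafor, Adeyemi, Kowalski, Romero and Chaudhari (Grand Slam Winner); then Achebe (Tour Winner).
Delgado and Sato both have world ranking 155, so the next rule applies.
Delgado and Sato both have ranking points 4759 pts, so the next rule applies.
Among Delgado and Sato, by date of most recent title (later first): Delgado (5 Aug 1998) before Sato (14 Mar 1995).
Among Okafor, Adeyemi, Kowalski, Romero and Chaudhari, by world ranking (lower first): Okafor (15) before Adeyemi (27) before Kowalski (48) before Romero and Chaudhari (141).
Romero and Chaudhari both have ranking points 701 pts, so the next rule applies.
Among Romero and Chaudhari, by date of most recent title (later first): Romero (7 Jan 2017) before Chaudhari (9 Mar 2007).
Order: Delgado, Sato, Okafor, Adeyemi, Kowalski, Romero, Chaudhari, Achebe.

Okafor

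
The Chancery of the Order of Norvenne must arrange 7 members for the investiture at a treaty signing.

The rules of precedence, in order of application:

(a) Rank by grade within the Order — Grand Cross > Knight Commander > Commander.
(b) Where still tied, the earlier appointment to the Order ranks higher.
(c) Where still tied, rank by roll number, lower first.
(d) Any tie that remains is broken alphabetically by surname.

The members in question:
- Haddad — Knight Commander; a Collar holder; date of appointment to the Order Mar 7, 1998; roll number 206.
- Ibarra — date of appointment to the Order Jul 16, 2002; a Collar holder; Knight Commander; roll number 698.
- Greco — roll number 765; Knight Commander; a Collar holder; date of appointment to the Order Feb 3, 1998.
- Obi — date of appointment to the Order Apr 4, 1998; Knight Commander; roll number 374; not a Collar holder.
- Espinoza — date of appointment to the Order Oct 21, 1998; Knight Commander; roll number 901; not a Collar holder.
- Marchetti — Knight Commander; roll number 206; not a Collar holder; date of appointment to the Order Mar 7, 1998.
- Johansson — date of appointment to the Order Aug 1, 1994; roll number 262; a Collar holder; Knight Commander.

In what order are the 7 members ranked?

By grade within the Order: Johansson, Greco, Haddad, Marchetti, Obi, Espinoza and Ibarra (Knight Commander).
Among Johansson, Greco, Haddad, Marchetti, Obi, Espinoza and Ibarra, by date of appointment to the Order (earlier first): Johansson (Aug 1, 1994) before Greco (Feb 3, 1998) before Haddad and Marchetti (Mar 7, 1998) before Obi (Apr 4, 1998) before Espinoza (Oct 21, 1998) before Ibarra (Jul 16, 2002).
Haddad and Marchetti both have roll number 206, so the next rule applies.
Among Haddad and Marchetti, alphabetically by surname: Haddad before Marchetti.
Full order: Johansson, Greco, Haddad, Marchetti, Obi, Espinoza, Ibarra.

Johansson, Greco, Haddad, Marchetti, Obi, Espinoza, Ibarra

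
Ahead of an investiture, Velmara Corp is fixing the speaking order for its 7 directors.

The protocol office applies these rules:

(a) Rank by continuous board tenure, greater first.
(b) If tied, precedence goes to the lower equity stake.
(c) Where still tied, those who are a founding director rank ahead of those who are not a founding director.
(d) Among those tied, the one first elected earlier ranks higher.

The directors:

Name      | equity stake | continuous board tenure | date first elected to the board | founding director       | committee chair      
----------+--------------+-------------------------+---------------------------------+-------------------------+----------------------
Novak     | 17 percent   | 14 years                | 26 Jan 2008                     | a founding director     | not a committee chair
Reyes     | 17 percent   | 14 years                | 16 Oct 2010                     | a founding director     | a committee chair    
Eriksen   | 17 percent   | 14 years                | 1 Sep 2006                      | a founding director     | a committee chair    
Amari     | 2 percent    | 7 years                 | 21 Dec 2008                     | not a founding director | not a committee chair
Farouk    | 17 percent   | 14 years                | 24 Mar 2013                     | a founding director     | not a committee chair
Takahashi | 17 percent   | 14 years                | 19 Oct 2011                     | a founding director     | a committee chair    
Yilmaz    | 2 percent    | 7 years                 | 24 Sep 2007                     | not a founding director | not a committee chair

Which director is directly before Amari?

Yilmaz

By continuous board tenure (higher first): Eriksen, Novak, Reyes, Takahashi and Farouk (each 14 years); then Yilmaz and Amari (both 7 years).
Eriksen, Novak, Reyes, Takahashi and Farouk all have equity stake 17 percent, so the next rule applies.
Eriksen, Novak, Reyes, Takahashi and Farouk are each a founding director, so the next rule applies.
Among Eriksen, Novak, Reyes, Takahashi and Farouk, by date first elected to the board (earlier first): Eriksen (1 Sep 2006) before Novak (26 Jan 2008) before Reyes (16 Oct 2010) before Takahashi (19 Oct 2011) before Farouk (24 Mar 2013).
Yilmaz and Amari both have equity stake 2 percent, so the next rule applies.
Yilmaz and Amari are each not a founding director, so the next rule applies.
Among Yilmaz and Amari, by date first elected to the board (earlier first): Yilmaz (24 Sep 2007) before Amari (21 Dec 2008).
Order: Eriksen, Novak, Reyes, Takahashi, Farouk, Yilmaz, Amari.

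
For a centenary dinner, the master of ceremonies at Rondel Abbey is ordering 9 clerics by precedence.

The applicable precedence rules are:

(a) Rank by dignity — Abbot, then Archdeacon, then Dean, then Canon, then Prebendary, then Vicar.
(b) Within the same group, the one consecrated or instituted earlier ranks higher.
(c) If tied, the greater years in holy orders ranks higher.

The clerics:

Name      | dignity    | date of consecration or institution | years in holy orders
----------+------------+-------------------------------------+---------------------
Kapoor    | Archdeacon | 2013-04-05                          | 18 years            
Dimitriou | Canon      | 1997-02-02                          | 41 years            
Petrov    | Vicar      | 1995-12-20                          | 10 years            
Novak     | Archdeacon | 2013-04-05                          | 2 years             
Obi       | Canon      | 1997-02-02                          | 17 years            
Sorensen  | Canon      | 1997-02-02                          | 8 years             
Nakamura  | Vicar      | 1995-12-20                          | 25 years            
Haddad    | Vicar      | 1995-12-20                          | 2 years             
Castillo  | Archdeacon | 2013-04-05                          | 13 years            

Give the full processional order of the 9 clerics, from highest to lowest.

By dignity: Kapoor, Castillo and Novak (Archdeacon); then Dimitriou, Obi and Sorensen (Canon); then Nakamura, Petrov and Haddad (Vicar).
Kapoor, Castillo and Novak all have date of consecration or institution 2013-04-05, so the next rule applies.
Among Kapoor, Castillo and Novak, by years in holy orders (higher first): Kapoor (18 years) before Castillo (13 years) before Novak (2 years).
Dimitriou, Obi and Sorensen all have date of consecration or institution 1997-02-02, so the next rule applies.
Among Dimitriou, Obi and Sorensen, by years in holy orders (higher first): Dimitriou (41 years) before Obi (17 years) before Sorensen (8 years).
Nakamura, Petrov and Haddad all have date of consecration or institution 1995-12-20, so the next rule applies.
Among Nakamura, Petrov and Haddad, by years in holy orders (higher first): Nakamura (25 years) before Petrov (10 years) before Haddad (2 years).
Full order: Kapoor, Castillo, Novak, Dimitriou, Obi, Sorensen, Nakamura, Petrov, Haddad.

Kapoor, Castillo, Novak, Dimitriou, Obi, Sorensen, Nakamura, Petrov, Haddad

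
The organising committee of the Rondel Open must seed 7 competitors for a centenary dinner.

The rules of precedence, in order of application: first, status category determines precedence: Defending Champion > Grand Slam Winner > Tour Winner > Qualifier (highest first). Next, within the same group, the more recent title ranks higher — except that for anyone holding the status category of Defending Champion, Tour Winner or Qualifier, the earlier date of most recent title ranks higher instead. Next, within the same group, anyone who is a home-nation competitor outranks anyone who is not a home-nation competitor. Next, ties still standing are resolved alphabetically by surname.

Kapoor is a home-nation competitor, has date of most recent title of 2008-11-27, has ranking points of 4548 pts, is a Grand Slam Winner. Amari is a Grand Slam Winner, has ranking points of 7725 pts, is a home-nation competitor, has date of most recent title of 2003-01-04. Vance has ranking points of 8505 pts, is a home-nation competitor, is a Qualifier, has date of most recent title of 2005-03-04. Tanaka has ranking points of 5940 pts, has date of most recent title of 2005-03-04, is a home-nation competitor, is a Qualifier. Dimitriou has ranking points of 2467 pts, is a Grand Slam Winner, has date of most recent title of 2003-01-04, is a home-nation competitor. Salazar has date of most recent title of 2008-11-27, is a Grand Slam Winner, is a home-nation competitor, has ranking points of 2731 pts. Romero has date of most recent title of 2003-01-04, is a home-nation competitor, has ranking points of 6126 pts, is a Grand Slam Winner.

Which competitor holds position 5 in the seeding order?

By status category: Kapoor, Salazar, Amari, Dimitriou and Romero (Grand Slam Winner); then Tanaka and Vance (Qualifier).
Among Kapoor, Salazar, Amari, Dimitriou and Romero, by date of most recent title (later first): Kapoor and Salazar (2008-11-27) before Amari, Dimitriou and Romero (2003-01-04).
Kapoor and Salazar are each a home-nation competitor, so the next rule applies.
Among Kapoor and Salazar, alphabetically by surname: Kapoor before Salazar.
Amari, Dimitriou and Romero are each a home-nation competitor, so the next rule applies.
Among Amari, Dimitriou and Romero, alphabetically by surname: Amari before Dimitriou before Romero.
Tanaka and Vance both have date of most recent title 2005-03-04, so the next rule applies.
Tanaka and Vance are each a home-nation competitor, so the next rule applies.
Among Tanaka and Vance, alphabetically by surname: Tanaka before Vance.
Order: Kapoor, Salazar, Amari, Dimitriou, Romero, Tanaka, Vance.

Romero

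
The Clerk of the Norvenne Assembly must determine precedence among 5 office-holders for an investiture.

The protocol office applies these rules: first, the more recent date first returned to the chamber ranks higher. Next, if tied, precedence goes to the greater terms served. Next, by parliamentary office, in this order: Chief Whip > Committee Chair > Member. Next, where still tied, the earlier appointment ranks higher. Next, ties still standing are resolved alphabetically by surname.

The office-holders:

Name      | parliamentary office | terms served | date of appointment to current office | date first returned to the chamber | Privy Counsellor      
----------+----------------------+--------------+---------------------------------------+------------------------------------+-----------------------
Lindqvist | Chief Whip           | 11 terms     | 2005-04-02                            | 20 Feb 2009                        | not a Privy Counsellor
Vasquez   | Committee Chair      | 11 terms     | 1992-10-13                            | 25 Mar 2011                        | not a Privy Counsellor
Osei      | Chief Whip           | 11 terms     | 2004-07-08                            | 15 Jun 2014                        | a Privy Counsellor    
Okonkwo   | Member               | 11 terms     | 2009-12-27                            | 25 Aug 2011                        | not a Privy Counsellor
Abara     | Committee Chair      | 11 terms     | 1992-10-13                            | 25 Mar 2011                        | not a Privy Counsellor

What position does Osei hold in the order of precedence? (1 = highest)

1

By date first returned to the chamber (later first): Osei (15 Jun 2014); then Okonkwo (25 Aug 2011); then Abara and Vasquez (both 25 Mar 2011); then Lindqvist (20 Feb 2009).
Abara and Vasquez both have terms served 11 terms, so the next rule applies.
Abara and Vasquez are each Committee Chair, so the next rule applies.
Abara and Vasquez both have date of appointment to current office 1992-10-13, so the next rule applies.
Among Abara and Vasquez, alphabetically by surname: Abara before Vasquez.
Order: Osei, Okonkwo, Abara, Vasquez, Lindqvist. So position 1.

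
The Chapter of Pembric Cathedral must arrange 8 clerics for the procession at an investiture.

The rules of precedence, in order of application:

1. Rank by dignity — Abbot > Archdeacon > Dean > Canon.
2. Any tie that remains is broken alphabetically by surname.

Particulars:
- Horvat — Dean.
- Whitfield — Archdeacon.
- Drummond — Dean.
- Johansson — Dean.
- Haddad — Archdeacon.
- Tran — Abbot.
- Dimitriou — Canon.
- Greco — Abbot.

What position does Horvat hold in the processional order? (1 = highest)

By dignity: Greco and Tran (Abbot); then Haddad and Whitfield (Archdeacon); then Drummond, Horvat and Johansson (Dean); then Dimitriou (Canon).
Among Greco and Tran, alphabetically by surname: Greco before Tran.
Among Haddad and Whitfield, alphabetically by surname: Haddad before Whitfield.
Among Drummond, Horvat and Johansson, alphabetically by surname: Drummond before Horvat before Johansson.
Order: Greco, Tran, Haddad, Whitfield, Drummond, Horvat, Johansson, Dimitriou. So position 6.

6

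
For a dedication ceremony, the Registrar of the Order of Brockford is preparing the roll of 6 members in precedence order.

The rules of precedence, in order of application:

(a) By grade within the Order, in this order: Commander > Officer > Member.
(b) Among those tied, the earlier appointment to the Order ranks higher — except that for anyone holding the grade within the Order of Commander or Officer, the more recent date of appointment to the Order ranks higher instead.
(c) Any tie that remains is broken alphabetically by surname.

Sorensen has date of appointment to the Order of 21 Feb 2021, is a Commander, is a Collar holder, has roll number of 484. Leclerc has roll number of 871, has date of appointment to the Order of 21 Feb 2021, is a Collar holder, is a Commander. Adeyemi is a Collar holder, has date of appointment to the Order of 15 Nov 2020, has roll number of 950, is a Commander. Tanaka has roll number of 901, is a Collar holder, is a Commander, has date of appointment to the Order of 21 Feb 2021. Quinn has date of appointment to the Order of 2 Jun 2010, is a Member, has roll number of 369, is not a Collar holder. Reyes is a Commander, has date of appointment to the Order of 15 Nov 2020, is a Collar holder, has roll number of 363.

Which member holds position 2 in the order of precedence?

Sorensen

By grade within the Order: Leclerc, Sorensen, Tanaka, Adeyemi and Reyes (Commander); then Quinn (Member).
Among Leclerc, Sorensen, Tanaka, Adeyemi and Reyes, by date of appointment to the Order (later first) (reversed rule for this group): Leclerc, Sorensen and Tanaka (21 Feb 2021) before Adeyemi and Reyes (15 Nov 2020).
Among Leclerc, Sorensen and Tanaka, alphabetically by surname: Leclerc before Sorensen before Tanaka.
Among Adeyemi and Reyes, alphabetically by surname: Adeyemi before Reyes.
Order: Leclerc, Sorensen, Tanaka, Adeyemi, Reyes, Quinn.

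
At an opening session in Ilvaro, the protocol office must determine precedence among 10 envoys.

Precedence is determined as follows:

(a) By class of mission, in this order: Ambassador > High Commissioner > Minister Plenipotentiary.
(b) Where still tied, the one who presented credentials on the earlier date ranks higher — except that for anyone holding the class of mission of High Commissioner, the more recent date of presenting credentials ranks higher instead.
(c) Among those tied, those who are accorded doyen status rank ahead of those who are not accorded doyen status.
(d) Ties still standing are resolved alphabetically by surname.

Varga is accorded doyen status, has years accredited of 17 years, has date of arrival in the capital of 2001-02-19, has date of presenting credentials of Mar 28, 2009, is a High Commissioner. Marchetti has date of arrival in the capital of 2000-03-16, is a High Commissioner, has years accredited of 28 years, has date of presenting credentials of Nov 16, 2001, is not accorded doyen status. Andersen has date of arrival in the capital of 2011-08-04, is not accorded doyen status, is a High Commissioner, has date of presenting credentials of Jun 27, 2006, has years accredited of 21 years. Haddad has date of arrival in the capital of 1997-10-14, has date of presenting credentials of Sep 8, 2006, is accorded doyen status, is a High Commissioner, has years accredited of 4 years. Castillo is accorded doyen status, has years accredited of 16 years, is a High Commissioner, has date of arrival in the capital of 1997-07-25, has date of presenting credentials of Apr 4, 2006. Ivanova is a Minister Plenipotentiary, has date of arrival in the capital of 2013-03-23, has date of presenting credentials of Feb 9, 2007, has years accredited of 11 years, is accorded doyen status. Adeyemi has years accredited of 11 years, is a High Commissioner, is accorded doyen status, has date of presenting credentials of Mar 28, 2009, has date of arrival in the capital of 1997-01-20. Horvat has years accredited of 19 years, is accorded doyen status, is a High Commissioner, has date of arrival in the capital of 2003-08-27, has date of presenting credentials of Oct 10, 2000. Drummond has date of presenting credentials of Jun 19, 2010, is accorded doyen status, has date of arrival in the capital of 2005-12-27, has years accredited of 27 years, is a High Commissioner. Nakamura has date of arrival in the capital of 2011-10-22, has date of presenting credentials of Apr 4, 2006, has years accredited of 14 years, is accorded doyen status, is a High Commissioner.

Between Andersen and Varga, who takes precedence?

Varga

By class of mission: Drummond, Adeyemi, Varga, Haddad, Andersen, Castillo, Nakamura, Marchetti and Horvat (High Commissioner); then Ivanova (Minister Plenipotentiary).
Among Drummond, Adeyemi, Varga, Haddad, Andersen, Castillo, Nakamura, Marchetti and Horvat, by date of presenting credentials (later first) (reversed rule for this group): Drummond (Jun 19, 2010) before Adeyemi and Varga (Mar 28, 2009) before Haddad (Sep 8, 2006) before Andersen (Jun 27, 2006) before Castillo and Nakamura (Apr 4, 2006) before Marchetti (Nov 16, 2001) before Horvat (Oct 10, 2000).
Adeyemi and Varga are each accorded doyen status, so the next rule applies.
Among Adeyemi and Varga, alphabetically by surname: Adeyemi before Varga.
Castillo and Nakamura are each accorded doyen status, so the next rule applies.
Among Castillo and Nakamura, alphabetically by surname: Castillo before Nakamura.
So Varga takes precedence.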